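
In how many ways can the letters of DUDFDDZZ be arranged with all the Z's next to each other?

Treat the 2 copies of Z as a single block. The multiset to arrange is then {ZZ, D, D, D, D, F, U}, 7 items in all.
That gives (7)!/(4!) = 210 arrangements.

210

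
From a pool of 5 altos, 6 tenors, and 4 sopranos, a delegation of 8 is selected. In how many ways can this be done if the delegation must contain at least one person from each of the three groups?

Unrestricted: C(15,8) = 6435 ways to pick any 8 of the 15.
Selections missing a whole group: no altos → C(10,8) = 45; no tenors → C(9,8) = 9; no sopranos → C(11,8) = 165.
Add back selections omitting two groups (i.e. drawn from a single group): C(5,8) + C(6,8) + C(4,8) = 0.
By inclusion–exclusion: 6435 − 219 + 0 = 6216.

6216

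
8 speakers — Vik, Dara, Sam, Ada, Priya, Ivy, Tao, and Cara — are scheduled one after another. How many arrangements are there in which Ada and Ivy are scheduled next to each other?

Glue Ada and Ivy into one block (2 internal orders), leaving 7 units to arrange in a row.
That gives 2 × 7! = 2 × 5040 = 10080.

10080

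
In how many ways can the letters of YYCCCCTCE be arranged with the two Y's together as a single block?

Treat the 2 copies of Y as a single block. The multiset to arrange is then {YY, C, C, C, C, C, E, T}, 8 items in all.
That gives (8)!/(5!) = 336 arrangements.

336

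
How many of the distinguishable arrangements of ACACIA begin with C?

20

With the first slot taken by C, it remains to arrange the other 5 letters (AACIA).
Those 5 letters have A appearing 3 times, giving (5)!/(3!) = 20.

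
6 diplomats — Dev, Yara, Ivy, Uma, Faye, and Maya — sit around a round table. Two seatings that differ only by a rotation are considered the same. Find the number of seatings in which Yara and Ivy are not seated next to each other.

Without the restriction there are (5)! = 120 seatings.
Seatings with Yara beside Ivy: treat them as a block with 2 internal orders, giving 2 × (4)! = 48.
Subtracting, 120 − 48 = 72.

72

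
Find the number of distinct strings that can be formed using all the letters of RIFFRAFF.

The 8 letters of RIFFRAFF have repeats: F appearing 4 times and R appearing twice.
Dividing 8! = 40320 by 4!·2! = 48 for the repeated letters gives 840.

840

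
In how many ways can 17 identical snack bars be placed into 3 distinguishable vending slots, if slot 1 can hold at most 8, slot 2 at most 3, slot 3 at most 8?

6

Without the upper bounds there are C(19,2) = 171 ways to split 17 among 3 vending slots.
Subtract solutions that violate a single cap (substitute x_i' = x_i − (cap_i+1)): x_1 ≥ 9 gives C(10,2) = 45; x_2 ≥ 4 gives C(15,2) = 105; x_3 ≥ 9 gives C(10,2) = 45. Together 195.
Add back pairs where two caps are both exceeded: 15 + 0 + 15 = 30.
By inclusion–exclusion the count is 171 − 195 + 30 = 6.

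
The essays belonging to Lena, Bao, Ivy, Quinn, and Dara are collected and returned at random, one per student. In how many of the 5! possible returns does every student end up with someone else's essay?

Count assignments avoiding every fixed point. For any j of the 5 students fixed to their own essay, the other 5−j can be arranged in (5−j)! ways.
By inclusion–exclusion this is Σ_{j=0}^{5} (−1)^j C(5,j)·(5−j)!.
Computing: 120 − 120 + 60 − 20 + 5 − 1 = 44.

44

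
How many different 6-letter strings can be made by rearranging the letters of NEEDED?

60

Letter multiplicities in NEEDED: D×2, E×3, N×1.
Dividing 6! = 720 by 3!·2! = 12 for the repeated letters gives 60.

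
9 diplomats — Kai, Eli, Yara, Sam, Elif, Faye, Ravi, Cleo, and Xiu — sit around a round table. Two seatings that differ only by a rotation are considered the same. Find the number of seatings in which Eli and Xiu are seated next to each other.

Treat {Eli, Xiu} as one unit (2 internal orders) and seat the resulting 8 units around the table: (7)! circular arrangements.
So 2 × (7)! = 2 × 5040 = 10080.

10080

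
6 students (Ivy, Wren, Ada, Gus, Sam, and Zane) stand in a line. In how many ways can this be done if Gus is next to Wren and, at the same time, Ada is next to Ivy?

96

Treat {Gus,Wren} as one block (2 orders) and {Ada,Ivy} as another (2 orders).
That leaves 4 units to arrange: 2 × 2 × 4! = 4 × 24 = 96.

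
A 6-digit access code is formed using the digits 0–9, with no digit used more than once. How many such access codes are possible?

With no repetition, fill the 6 digits in order: 10 choices, then 9, down to 5.
That product is 10 × 9 × 8 × 7 × 6 × 5 = 151200.

151200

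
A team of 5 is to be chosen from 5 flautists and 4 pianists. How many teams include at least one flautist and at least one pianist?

With no constraint there are C(9,5) = 126 possible selections.
Subtract selections that omit an entire group: no flautists → C(4,5) = 0; no pianists → C(5,5) = 1.
Both groups omitted at once is impossible, so 126 − 1 = 125.

125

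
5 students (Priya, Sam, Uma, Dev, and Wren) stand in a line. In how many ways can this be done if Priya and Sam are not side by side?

Of the 5! = 120 arrangements, those with Priya and Sam adjacent number 2 × 4! = 48 (treat the pair as a block with 2 internal orders).
So 120 − 48 = 72 arrangements keep them apart.

72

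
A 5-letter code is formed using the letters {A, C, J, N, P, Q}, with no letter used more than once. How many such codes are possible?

720

Choose and order 5 of the 6 symbols: the first letter has 6 options, the next 5, and so on down to 2.
6 × 5 × 4 × 3 × 2 = 720.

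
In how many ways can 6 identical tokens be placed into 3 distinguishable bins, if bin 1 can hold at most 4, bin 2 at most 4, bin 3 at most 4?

Without the upper bounds there are C(8,2) = 28 ways to split 6 among 3 bins.
Subtract solutions that violate a single cap (substitute x_i' = x_i − (cap_i+1)): x_1 ≥ 5 gives C(3,2) = 3; x_2 ≥ 5 gives C(3,2) = 3; x_3 ≥ 5 gives C(3,2) = 3. Together 9.
No two caps can be exceeded simultaneously, so the pair terms are all 0.
By inclusion–exclusion the count is 28 − 9 + 0 = 19.

19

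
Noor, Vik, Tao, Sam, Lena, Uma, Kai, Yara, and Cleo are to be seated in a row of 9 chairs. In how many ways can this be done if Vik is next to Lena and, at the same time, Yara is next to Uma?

20160

Treat {Vik,Lena} as one block (2 orders) and {Yara,Uma} as another (2 orders).
That leaves 7 units to arrange: 2 × 2 × 7! = 4 × 5040 = 20160.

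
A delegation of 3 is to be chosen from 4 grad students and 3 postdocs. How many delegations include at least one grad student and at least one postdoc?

Unrestricted: C(7,3) = 35 ways to pick any 3 of the 7.
Selections missing a whole group: no grad students → C(3,3) = 1; no postdocs → C(4,3) = 4.
Both groups omitted at once is impossible, so 35 − 5 = 30.

30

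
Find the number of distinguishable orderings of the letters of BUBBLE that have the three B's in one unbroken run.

Treat the 3 copies of B as a single block. The multiset to arrange is then {BBB, E, L, U}, 4 items in all.
All 4 items are distinct, so there are (4)! = 24 arrangements.

24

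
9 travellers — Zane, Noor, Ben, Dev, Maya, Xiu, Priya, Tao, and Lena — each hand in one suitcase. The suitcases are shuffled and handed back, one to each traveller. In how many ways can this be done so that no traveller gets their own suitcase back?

133496

This is the derangement count D_9: permutations of 9 items with no fixed point.
By inclusion–exclusion this is Σ_{j=0}^{9} (−1)^j C(9,j)·(9−j)!.
Computing: 362880 − 362880 + 181440 − 60480 + 15120 − 3024 + 504 − 72 + 9 − 1 = 133496.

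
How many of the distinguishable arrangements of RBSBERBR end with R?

With the last slot taken by R, it remains to arrange the other 7 letters (BSBERBR).
Those 7 letters have B appearing 3 times and R appearing twice, giving (7)!/(3!·2!) = 420.

420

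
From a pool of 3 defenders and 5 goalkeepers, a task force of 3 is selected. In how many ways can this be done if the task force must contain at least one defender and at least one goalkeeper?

45

With no constraint there are C(8,3) = 56 possible selections.
Selections missing a whole group: no defenders → C(5,3) = 10; no goalkeepers → C(3,3) = 1.
Both groups omitted at once is impossible, so 56 − 11 = 45.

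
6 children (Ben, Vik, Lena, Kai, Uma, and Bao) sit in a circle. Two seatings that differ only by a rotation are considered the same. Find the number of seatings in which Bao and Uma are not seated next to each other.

All circular seatings of 6 people number (5)! = 120.
Seatings with Bao beside Uma: treat them as a block with 2 internal orders, giving 2 × (4)! = 48.
Subtracting, 120 − 48 = 72.

72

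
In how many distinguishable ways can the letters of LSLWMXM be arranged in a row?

The 7 letters of LSLWMXM have repeats: L appearing twice and M appearing twice.
The number of distinct arrangements is 7!/(2!·2!) = 5040/4 = 1260.

1260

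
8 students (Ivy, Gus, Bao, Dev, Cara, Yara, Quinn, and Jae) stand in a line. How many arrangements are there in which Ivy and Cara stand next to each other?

10080

Glue Ivy and Cara into one block (2 internal orders), leaving 7 units to arrange in a row.
So the count is 2·(7)! = 10080.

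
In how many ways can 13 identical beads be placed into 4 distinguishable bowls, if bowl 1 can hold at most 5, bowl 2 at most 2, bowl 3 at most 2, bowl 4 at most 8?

27

By stars and bars, unrestricted non-negative solutions to x_1+…+x_4 = 13 number C(13+3,3) = 560.
Subtract solutions that violate a single cap (substitute x_i' = x_i − (cap_i+1)): x_1 ≥ 6 gives C(10,3) = 120; x_2 ≥ 3 gives C(13,3) = 286; x_3 ≥ 3 gives C(13,3) = 286; x_4 ≥ 9 gives C(7,3) = 35. Together 727.
Add back pairs where two caps are both exceeded: 35 + 35 + 0 + 120 + 4 + 4 = 198.
Subtract triples: 4 + 0 + 0 + 0 = 4.
By inclusion–exclusion the count is 560 − 727 + 198 − 4 = 27.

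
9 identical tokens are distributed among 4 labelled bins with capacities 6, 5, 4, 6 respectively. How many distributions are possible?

Without the upper bounds there are C(12,3) = 220 ways to split 9 among 4 bins.
Subtract solutions that violate a single cap (substitute x_i' = x_i − (cap_i+1)): x_1 ≥ 7 gives C(5,3) = 10; x_2 ≥ 6 gives C(6,3) = 20; x_3 ≥ 5 gives C(7,3) = 35; x_4 ≥ 7 gives C(5,3) = 10. Together 75.
No two caps can be exceeded simultaneously, so the pair terms are all 0.
By inclusion–exclusion the count is 220 − 75 + 0 = 145.

145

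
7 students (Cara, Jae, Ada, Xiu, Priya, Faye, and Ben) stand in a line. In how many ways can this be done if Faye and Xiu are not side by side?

Of the 7! = 5040 arrangements, those with Faye and Xiu adjacent number 2 × 6! = 1440 (treat the pair as a block with 2 internal orders).
So 5040 − 1440 = 3600 arrangements keep them apart.

3600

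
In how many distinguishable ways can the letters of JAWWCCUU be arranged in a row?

5040

The 8 letters of JAWWCCUU have repeats: C appearing twice, U appearing twice, and W appearing twice.
Dividing 8! = 40320 by 2!·2!·2! = 8 for the repeated letters gives 5040.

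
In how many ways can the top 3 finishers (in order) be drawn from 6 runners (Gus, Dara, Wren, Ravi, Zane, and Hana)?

There are 6 choices for 1st place, 5 for 2nd, and 4 for 3rd.
That gives 6 × 5 × 4 = 120.

120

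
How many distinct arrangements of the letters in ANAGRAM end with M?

120

With the last slot taken by M, it remains to arrange the other 6 letters (ANAGRA).
Those 6 letters have A appearing 3 times, giving (6)!/(3!) = 120.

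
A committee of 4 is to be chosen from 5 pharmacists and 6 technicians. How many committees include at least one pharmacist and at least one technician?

310

Total 4-person selections from all 11: C(11,4) = 330.
Selections missing a whole group: no pharmacists → C(6,4) = 15; no technicians → C(5,4) = 5.
Both groups omitted at once is impossible, so 330 − 20 = 310.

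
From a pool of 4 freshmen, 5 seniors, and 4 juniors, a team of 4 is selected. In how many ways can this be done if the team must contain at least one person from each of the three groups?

400

Unrestricted: C(13,4) = 715 ways to pick any 4 of the 13.
Subtract selections that omit an entire group: no freshmen → C(9,4) = 126; no seniors → C(8,4) = 70; no juniors → C(9,4) = 126.
Add back selections omitting two groups (i.e. drawn from a single group): C(4,4) + C(5,4) + C(4,4) = 7.
By inclusion–exclusion: 715 − 322 + 7 = 400.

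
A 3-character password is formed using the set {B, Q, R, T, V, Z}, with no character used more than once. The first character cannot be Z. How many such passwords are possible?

The first character has 6−1 = 5 choices (anything except Z).
The remaining 2 characters are filled from the other 5 symbols without repetition: 5 × 4 = 20.
Total: 5 × 20 = 100.

100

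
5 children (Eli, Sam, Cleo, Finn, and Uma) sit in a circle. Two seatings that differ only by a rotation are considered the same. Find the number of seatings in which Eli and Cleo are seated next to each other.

12

Treat {Eli, Cleo} as one unit (2 internal orders) and seat the resulting 4 units around the table: (3)! circular arrangements.
So 2 × (3)! = 2 × 6 = 12.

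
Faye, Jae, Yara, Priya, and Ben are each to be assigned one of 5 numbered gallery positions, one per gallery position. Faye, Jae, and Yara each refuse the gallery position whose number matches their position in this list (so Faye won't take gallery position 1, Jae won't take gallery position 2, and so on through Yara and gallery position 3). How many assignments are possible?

Let Aᵢ (for i ∈ {1, 2, 3}) be the placements that put person i in their forbidden gallery position. Any j of these fix j positions, leaving (5−j)! ways to fill the rest, and there are C(3,j) ways to pick which j.
By inclusion–exclusion, the number of valid placements is Σ_{j=0}^{3} (−1)^j C(3,j)·(5−j)!.
Computing: 120 − 72 + 18 − 2 = 64.

64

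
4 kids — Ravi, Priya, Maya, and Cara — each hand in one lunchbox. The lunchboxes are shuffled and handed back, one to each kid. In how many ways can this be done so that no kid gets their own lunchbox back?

9

This is the derangement count D_4: permutations of 4 items with no fixed point.
By inclusion–exclusion this is Σ_{j=0}^{4} (−1)^j C(4,j)·(4−j)!.
Computing: 24 − 24 + 12 − 4 + 1 = 9.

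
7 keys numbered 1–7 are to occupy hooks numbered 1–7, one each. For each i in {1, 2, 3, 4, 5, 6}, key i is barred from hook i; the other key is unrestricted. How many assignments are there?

2119

Let Aᵢ (for 1 ≤ i ≤ 6) be the placements that put key i in its forbidden hook. Any j of these fix j positions, leaving (7−j)! ways to fill the rest, and there are C(6,j) ways to pick which j.
By inclusion–exclusion, the number of valid placements is Σ_{j=0}^{6} (−1)^j C(6,j)·(7−j)!.
Computing: 5040 − 4320 + 1800 − 480 + 90 − 12 + 1 = 2119.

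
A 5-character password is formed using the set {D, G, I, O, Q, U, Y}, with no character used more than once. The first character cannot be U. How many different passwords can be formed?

The first character has 7−1 = 6 choices (anything except U).
The remaining 4 characters are filled from the other 6 symbols without repetition: 6 × 5 × 4 × 3 = 360.
Total: 6 × 360 = 2160.

2160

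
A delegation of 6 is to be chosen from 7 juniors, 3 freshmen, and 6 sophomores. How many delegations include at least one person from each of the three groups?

With no constraint there are C(16,6) = 8008 possible selections.
Subtract selections that omit an entire group: no juniors → C(9,6) = 84; no freshmen → C(13,6) = 1716; no sophomores → C(10,6) = 210.
Add back selections omitting two groups (i.e. drawn from a single group): C(7,6) + C(3,6) + C(6,6) = 8.
By inclusion–exclusion: 8008 − 2010 + 8 = 6006.

6006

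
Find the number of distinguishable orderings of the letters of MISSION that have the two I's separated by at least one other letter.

Total arrangements of MISSION: 7!/(2!·2!) = 1260.
If the two I's are adjacent, glue them into one block, leaving 6 items to arrange: (6)!/(2!) = 360 ways.
Hence 1260 − 360 = 900.

900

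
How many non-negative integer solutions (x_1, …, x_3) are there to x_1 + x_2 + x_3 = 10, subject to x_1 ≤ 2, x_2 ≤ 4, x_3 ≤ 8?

Ignoring the caps, the number of non-negative solutions to x_1+…+x_3 = 10 is C(12,2) = 66.
Subtract solutions that violate a single cap (substitute x_i' = x_i − (cap_i+1)): x_1 ≥ 3 gives C(9,2) = 36; x_2 ≥ 5 gives C(7,2) = 21; x_3 ≥ 9 gives C(3,2) = 3. Together 60.
Add back pairs where two caps are both exceeded: 6 + 0 + 0 = 6.
By inclusion–exclusion the count is 66 − 60 + 6 = 12.

12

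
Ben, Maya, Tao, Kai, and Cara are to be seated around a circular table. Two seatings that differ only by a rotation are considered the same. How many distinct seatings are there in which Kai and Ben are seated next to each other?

Treat {Kai, Ben} as one unit (2 internal orders) and seat the resulting 4 units around the table: (3)! circular arrangements.
So 2 × (3)! = 2 × 6 = 12.

12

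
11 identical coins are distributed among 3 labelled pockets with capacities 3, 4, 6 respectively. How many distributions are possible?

6

By stars and bars, unrestricted non-negative solutions to x_1+…+x_3 = 11 number C(11+2,2) = 78.
Subtract solutions that violate a single cap (substitute x_i' = x_i − (cap_i+1)): x_1 ≥ 4 gives C(9,2) = 36; x_2 ≥ 5 gives C(8,2) = 28; x_3 ≥ 7 gives C(6,2) = 15. Together 79.
Add back pairs where two caps are both exceeded: 6 + 1 + 0 = 7.
By inclusion–exclusion the count is 78 − 79 + 7 = 6.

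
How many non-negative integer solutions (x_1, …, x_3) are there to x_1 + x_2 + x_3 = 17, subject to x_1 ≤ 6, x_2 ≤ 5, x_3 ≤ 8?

Without the upper bounds there are C(19,2) = 171 ways to split 17 among 3 variables.
Subtract solutions that violate a single cap (substitute x_i' = x_i − (cap_i+1)): x_1 ≥ 7 gives C(12,2) = 66; x_2 ≥ 6 gives C(13,2) = 78; x_3 ≥ 9 gives C(10,2) = 45. Together 189.
Add back pairs where two caps are both exceeded: 15 + 3 + 6 = 24.
By inclusion–exclusion the count is 171 − 189 + 24 = 6.

6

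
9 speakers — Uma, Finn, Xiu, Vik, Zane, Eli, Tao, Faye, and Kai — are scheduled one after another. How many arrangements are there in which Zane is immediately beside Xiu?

80640

Glue Zane and Xiu into one block (2 internal orders), leaving 8 units to arrange in a row.
So the count is 2·(8)! = 80640.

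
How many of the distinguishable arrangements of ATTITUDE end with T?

Fix T in the last position and arrange the remaining 7 letters.
Those 7 letters have T appearing twice, giving (7)!/(2!) = 2520.

2520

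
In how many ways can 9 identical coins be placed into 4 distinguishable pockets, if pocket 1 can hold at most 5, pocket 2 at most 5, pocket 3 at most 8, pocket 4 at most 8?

By stars and bars, unrestricted non-negative solutions to x_1+…+x_4 = 9 number C(9+3,3) = 220.
Subtract solutions that violate a single cap (substitute x_i' = x_i − (cap_i+1)): x_1 ≥ 6 gives C(6,3) = 20; x_2 ≥ 6 gives C(6,3) = 20; x_3 ≥ 9 gives C(3,3) = 1; x_4 ≥ 9 gives C(3,3) = 1. Together 42.
No two caps can be exceeded simultaneously, so the pair terms are all 0.
By inclusion–exclusion the count is 220 − 42 + 0 = 178.

178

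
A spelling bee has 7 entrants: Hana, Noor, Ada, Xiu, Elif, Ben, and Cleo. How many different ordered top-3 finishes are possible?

210

This is an ordered selection of 3 from 7: P(7,3).
That gives 7 × 6 × 5 = 210.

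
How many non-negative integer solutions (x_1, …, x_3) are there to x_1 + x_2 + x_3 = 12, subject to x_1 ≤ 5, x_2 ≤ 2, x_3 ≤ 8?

9

Without the upper bounds there are C(14,2) = 91 ways to split 12 among 3 variables.
Subtract solutions that violate a single cap (substitute x_i' = x_i − (cap_i+1)): x_1 ≥ 6 gives C(8,2) = 28; x_2 ≥ 3 gives C(11,2) = 55; x_3 ≥ 9 gives C(5,2) = 10. Together 93.
Add back pairs where two caps are both exceeded: 10 + 0 + 1 = 11.
By inclusion–exclusion the count is 91 − 93 + 11 = 9.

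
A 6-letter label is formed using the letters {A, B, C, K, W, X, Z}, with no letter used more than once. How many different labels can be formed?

With no repetition, fill the 6 letters in order: 7 choices, then 6, down to 2.
That product is 7 × 6 × 5 × 4 × 3 × 2 = 5040.

5040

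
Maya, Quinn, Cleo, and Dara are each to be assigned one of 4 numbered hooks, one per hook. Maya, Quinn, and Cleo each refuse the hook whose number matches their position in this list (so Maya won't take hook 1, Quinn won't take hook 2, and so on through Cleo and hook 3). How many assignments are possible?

11

Let Aᵢ (for i ∈ {1, 2, 3}) be the placements that put person i in their forbidden hook. Any j of these fix j positions, leaving (4−j)! ways to fill the rest, and there are C(3,j) ways to pick which j.
By inclusion–exclusion, the number of valid placements is Σ_{j=0}^{3} (−1)^j C(3,j)·(4−j)!.
Computing: 24 − 18 + 6 − 1 = 11.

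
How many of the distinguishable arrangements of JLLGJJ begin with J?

Fix J in the first position and arrange the remaining 5 letters.
Those 5 letters have J appearing twice and L appearing twice, giving (5)!/(2!·2!) = 30.

30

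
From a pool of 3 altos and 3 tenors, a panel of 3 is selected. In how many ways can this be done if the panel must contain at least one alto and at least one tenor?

18

Total 3-person selections from all 6: C(6,3) = 20.
Selections missing a whole group: no altos → C(3,3) = 1; no tenors → C(3,3) = 1.
Both groups omitted at once is impossible, so 20 − 2 = 18.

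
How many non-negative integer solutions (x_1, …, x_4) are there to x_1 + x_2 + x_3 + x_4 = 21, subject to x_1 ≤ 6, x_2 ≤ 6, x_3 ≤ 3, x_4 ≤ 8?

10

Without the upper bounds there are C(24,3) = 2024 ways to split 21 among 4 variables.
Subtract solutions that violate a single cap (substitute x_i' = x_i − (cap_i+1)): x_1 ≥ 7 gives C(17,3) = 680; x_2 ≥ 7 gives C(17,3) = 680; x_3 ≥ 4 gives C(20,3) = 1140; x_4 ≥ 9 gives C(15,3) = 455. Together 2955.
Add back pairs where two caps are both exceeded: 120 + 286 + 56 + 286 + 56 + 165 = 969.
Subtract triples: 20 + 0 + 4 + 4 = 28.
By inclusion–exclusion the count is 2024 − 2955 + 969 − 28 = 10.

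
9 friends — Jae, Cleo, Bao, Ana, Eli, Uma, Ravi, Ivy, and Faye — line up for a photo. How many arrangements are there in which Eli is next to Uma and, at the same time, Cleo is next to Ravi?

20160

Treat {Eli,Uma} as one block (2 orders) and {Cleo,Ravi} as another (2 orders).
That leaves 7 units to arrange: 2 × 2 × 7! = 4 × 5040 = 20160.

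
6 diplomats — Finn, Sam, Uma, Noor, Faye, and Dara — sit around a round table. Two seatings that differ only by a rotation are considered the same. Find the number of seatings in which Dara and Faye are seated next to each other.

Treat {Dara, Faye} as one unit (2 internal orders) and seat the resulting 5 units around the table: (4)! circular arrangements.
So 2 × (4)! = 2 × 24 = 48.

48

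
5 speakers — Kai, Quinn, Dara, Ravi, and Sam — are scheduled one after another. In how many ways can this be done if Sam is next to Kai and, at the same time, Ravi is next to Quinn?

24

Treat {Sam,Kai} as one block (2 orders) and {Ravi,Quinn} as another (2 orders).
That leaves 3 units to arrange: 2 × 2 × 3! = 4 × 6 = 24.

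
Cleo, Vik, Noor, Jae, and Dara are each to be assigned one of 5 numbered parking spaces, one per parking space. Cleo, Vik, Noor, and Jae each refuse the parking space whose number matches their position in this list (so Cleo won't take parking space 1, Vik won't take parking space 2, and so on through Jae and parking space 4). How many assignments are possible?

Let Aᵢ (for 1 ≤ i ≤ 4) be the placements that put person i in their forbidden parking space. Any j of these fix j positions, leaving (5−j)! ways to fill the rest, and there are C(4,j) ways to pick which j.
By inclusion–exclusion, the number of valid placements is Σ_{j=0}^{4} (−1)^j C(4,j)·(5−j)!.
Computing: 120 − 96 + 36 − 8 + 1 = 53.

53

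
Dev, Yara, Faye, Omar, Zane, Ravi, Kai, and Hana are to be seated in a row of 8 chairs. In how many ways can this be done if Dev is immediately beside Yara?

Treat {Dev, Yara} as a single unit. There are 7 units to order, and the pair itself can be ordered 2 ways.
So the count is 2·(7)! = 10080.

10080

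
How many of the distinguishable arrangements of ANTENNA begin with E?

With the first slot taken by E, it remains to arrange the other 6 letters (ANTNNA).
Those 6 letters have A appearing twice and N appearing 3 times, giving (6)!/(3!·2!) = 60.

60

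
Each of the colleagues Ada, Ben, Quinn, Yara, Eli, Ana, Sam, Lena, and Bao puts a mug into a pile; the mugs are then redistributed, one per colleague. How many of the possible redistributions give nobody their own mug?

Count assignments avoiding every fixed point. For any j of the 9 colleagues fixed to their own mug, the other 9−j can be arranged in (9−j)! ways.
By inclusion–exclusion this is Σ_{j=0}^{9} (−1)^j C(9,j)·(9−j)!.
Computing: 362880 − 362880 + 181440 − 60480 + 15120 − 3024 + 504 − 72 + 9 − 1 = 133496.

133496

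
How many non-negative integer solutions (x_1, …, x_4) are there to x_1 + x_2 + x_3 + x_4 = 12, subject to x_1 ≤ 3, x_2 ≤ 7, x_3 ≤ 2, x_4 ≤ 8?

77

Without the upper bounds there are C(15,3) = 455 ways to split 12 among 4 variables.
Subtract solutions that violate a single cap (substitute x_i' = x_i − (cap_i+1)): x_1 ≥ 4 gives C(11,3) = 165; x_2 ≥ 8 gives C(7,3) = 35; x_3 ≥ 3 gives C(12,3) = 220; x_4 ≥ 9 gives C(6,3) = 20. Together 440.
Add back pairs where two caps are both exceeded: 1 + 56 + 0 + 4 + 0 + 1 = 62.
By inclusion–exclusion the count is 455 − 440 + 62 = 77.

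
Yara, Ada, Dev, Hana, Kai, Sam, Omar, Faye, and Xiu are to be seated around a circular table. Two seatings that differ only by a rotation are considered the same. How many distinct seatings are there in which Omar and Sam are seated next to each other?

10080

Glue Omar and Sam into a block (2 internal orders). Seating 8 units around a circle gives (7)! arrangements.
So 2 × (7)! = 2 × 5040 = 10080.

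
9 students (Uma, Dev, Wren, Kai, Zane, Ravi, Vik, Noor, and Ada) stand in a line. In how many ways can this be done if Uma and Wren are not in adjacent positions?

282240

There are 9! = 362880 arrangements in all. If Uma and Wren are adjacent, merging them into one block gives 2·(8)! = 80640 arrangements.
So 362880 − 80640 = 282240 arrangements keep them apart.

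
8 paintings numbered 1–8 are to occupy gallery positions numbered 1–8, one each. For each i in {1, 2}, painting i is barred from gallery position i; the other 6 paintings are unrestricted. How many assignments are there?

Let Aᵢ (for i ∈ {1, 2}) be the placements that put painting i in its forbidden gallery position. Any j of these fix j positions, leaving (8−j)! ways to fill the rest, and there are C(2,j) ways to pick which j.
By inclusion–exclusion, the number of valid placements is Σ_{j=0}^{2} (−1)^j C(2,j)·(8−j)!.
Computing: 40320 − 10080 + 720 = 30960.

30960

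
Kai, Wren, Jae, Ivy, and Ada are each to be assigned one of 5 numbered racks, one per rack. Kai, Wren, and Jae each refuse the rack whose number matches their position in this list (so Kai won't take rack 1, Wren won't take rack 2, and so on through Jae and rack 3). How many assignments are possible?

64

Let Aᵢ (for i ∈ {1, 2, 3}) be the placements that put person i in their forbidden rack. Any j of these fix j positions, leaving (5−j)! ways to fill the rest, and there are C(3,j) ways to pick which j.
By inclusion–exclusion, the number of valid placements is Σ_{j=0}^{3} (−1)^j C(3,j)·(5−j)!.
Computing: 120 − 72 + 18 − 2 = 64.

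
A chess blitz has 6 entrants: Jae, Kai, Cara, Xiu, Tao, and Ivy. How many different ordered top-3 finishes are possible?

120

This is an ordered selection of 3 from 6: P(6,3).
That gives 6 × 5 × 4 = 120.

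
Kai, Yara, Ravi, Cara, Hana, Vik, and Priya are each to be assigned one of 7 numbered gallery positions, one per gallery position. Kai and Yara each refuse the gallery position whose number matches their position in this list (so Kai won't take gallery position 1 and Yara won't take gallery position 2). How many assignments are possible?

3720

Let Aᵢ (for i ∈ {1, 2}) be the placements that put person i in their forbidden gallery position. Any j of these fix j positions, leaving (7−j)! ways to fill the rest, and there are C(2,j) ways to pick which j.
By inclusion–exclusion, the number of valid placements is Σ_{j=0}^{2} (−1)^j C(2,j)·(7−j)!.
Computing: 5040 − 1440 + 120 = 3720.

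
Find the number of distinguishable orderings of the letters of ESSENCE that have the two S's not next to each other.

Total arrangements of ESSENCE: 7!/(3!·2!) = 420.
Arrangements with the S's together: treat SS as one letter, giving (6)!/(3!) = 120.
Subtracting, 420 − 120 = 300 arrangements keep the S's apart.

300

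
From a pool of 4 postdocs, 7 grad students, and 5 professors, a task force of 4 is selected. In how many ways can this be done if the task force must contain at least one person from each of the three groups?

910

Unrestricted: C(16,4) = 1820 ways to pick any 4 of the 16.
Selections missing a whole group: no postdocs → C(12,4) = 495; no grad students → C(9,4) = 126; no professors → C(11,4) = 330.
Add back selections omitting two groups (i.e. drawn from a single group): C(4,4) + C(7,4) + C(5,4) = 41.
By inclusion–exclusion: 1820 − 951 + 41 = 910.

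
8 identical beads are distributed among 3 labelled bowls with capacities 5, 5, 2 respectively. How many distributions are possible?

12

By stars and bars, unrestricted non-negative solutions to x_1+…+x_3 = 8 number C(8+2,2) = 45.
Subtract solutions that violate a single cap (substitute x_i' = x_i − (cap_i+1)): x_1 ≥ 6 gives C(4,2) = 6; x_2 ≥ 6 gives C(4,2) = 6; x_3 ≥ 3 gives C(7,2) = 21. Together 33.
No two caps can be exceeded simultaneously, so the pair terms are all 0.
By inclusion–exclusion the count is 45 − 33 + 0 = 12.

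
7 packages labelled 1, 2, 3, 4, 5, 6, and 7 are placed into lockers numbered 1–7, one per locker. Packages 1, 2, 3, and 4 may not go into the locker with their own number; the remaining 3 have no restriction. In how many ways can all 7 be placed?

2790

Let Aᵢ (for 1 ≤ i ≤ 4) be the placements that put package i in its forbidden locker. Any j of these fix j positions, leaving (7−j)! ways to fill the rest, and there are C(4,j) ways to pick which j.
By inclusion–exclusion, the number of valid placements is Σ_{j=0}^{4} (−1)^j C(4,j)·(7−j)!.
Computing: 5040 − 2880 + 720 − 96 + 6 = 2790.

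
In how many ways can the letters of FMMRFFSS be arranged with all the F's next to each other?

180

Treat the 3 copies of F as a single block. The multiset to arrange is then {FFF, M, M, R, S, S}, 6 items in all.
That gives (6)!/(2!·2!) = 180 arrangements.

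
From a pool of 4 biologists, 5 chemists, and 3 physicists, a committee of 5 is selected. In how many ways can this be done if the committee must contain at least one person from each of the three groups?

Unrestricted: C(12,5) = 792 ways to pick any 5 of the 12.
Selections missing a whole group: no biologists → C(8,5) = 56; no chemists → C(7,5) = 21; no physicists → C(9,5) = 126.
Add back selections omitting two groups (i.e. drawn from a single group): C(4,5) + C(5,5) + C(3,5) = 1.
By inclusion–exclusion: 792 − 203 + 1 = 590.

590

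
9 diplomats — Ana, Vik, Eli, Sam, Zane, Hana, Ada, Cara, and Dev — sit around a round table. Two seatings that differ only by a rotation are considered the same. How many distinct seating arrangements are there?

Fix one person's seat to break rotational symmetry; the remaining 8 people can be arranged in (8)! = 40320 ways.

40320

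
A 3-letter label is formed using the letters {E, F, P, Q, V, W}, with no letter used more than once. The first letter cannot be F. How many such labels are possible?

100

The first letter has 6−1 = 5 choices (anything except F).
The remaining 2 letters are filled from the other 5 symbols without repetition: 5 × 4 = 20.
Total: 5 × 20 = 100.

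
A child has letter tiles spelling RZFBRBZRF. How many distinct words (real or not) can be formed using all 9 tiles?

RZFBRBZRF has 9 letters with B appearing twice, F appearing twice, R appearing 3 times, and Z appearing twice.
The number of distinct arrangements is 9!/(3!·2!·2!·2!) = 362880/48 = 7560.

7560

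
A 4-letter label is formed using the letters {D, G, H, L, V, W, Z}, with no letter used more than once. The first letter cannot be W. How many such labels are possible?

The first letter has 7−1 = 6 choices (anything except W).
The remaining 3 letters are filled from the other 6 symbols without repetition: 6 × 5 × 4 = 120.
Total: 6 × 120 = 720.

720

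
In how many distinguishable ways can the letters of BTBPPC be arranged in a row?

The 6 letters of BTBPPC have repeats: B appearing twice and P appearing twice.
The number of distinct arrangements is 6!/(2!·2!) = 720/4 = 180.

180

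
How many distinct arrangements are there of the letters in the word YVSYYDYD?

840

YVSYYDYD has 8 letters with D appearing twice and Y appearing 4 times.
The number of distinct arrangements is 8!/(4!·2!) = 40320/48 = 840.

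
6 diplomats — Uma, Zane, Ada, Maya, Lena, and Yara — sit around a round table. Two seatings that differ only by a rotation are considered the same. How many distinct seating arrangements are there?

Fix one person's seat to break rotational symmetry; the remaining 5 people can be arranged in (5)! = 120 ways.

120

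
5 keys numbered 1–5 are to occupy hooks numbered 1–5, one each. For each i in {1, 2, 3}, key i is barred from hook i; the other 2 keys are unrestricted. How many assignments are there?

Let Aᵢ (for i ∈ {1, 2, 3}) be the placements that put key i in its forbidden hook. Any j of these fix j positions, leaving (5−j)! ways to fill the rest, and there are C(3,j) ways to pick which j.
By inclusion–exclusion, the number of valid placements is Σ_{j=0}^{3} (−1)^j C(3,j)·(5−j)!.
Computing: 120 − 72 + 18 − 2 = 64.

64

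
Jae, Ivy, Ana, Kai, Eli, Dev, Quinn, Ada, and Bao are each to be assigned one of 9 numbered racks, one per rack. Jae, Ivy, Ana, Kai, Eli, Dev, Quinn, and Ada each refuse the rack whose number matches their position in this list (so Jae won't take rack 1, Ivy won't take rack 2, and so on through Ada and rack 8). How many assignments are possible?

148329

Let Aᵢ (for 1 ≤ i ≤ 8) be the placements that put person i in their forbidden rack. Any j of these fix j positions, leaving (9−j)! ways to fill the rest, and there are C(8,j) ways to pick which j.
By inclusion–exclusion, the number of valid placements is Σ_{j=0}^{8} (−1)^j C(8,j)·(9−j)!.
Computing: 362880 − 322560 + 141120 − 40320 + 8400 − 1344 + 168 − 16 + 1 = 148329.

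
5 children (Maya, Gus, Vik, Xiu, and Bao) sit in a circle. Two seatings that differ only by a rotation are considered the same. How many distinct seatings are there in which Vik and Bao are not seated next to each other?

12

All circular seatings of 5 people number (4)! = 24.
Seatings with Vik beside Bao: treat them as a block with 2 internal orders, giving 2 × (3)! = 12.
Subtracting, 24 − 12 = 12.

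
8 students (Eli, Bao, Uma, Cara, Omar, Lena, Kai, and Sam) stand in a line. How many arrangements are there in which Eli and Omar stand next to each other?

10080

Place the 6 others and the Eli-Omar pair as 7 objects in a line; the pair has 2 internal arrangements.
That gives 2 × 7! = 2 × 5040 = 10080.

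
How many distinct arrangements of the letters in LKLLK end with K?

4

With the last slot taken by K, it remains to arrange the other 4 letters (LLLK).
Those 4 letters have L appearing 3 times, giving (4)!/(3!) = 4.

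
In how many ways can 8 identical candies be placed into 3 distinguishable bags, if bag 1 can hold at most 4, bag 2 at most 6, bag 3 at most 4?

Ignoring the caps, the number of non-negative solutions to x_1+…+x_3 = 8 is C(10,2) = 45.
Subtract solutions that violate a single cap (substitute x_i' = x_i − (cap_i+1)): x_1 ≥ 5 gives C(5,2) = 10; x_2 ≥ 7 gives C(3,2) = 3; x_3 ≥ 5 gives C(5,2) = 10. Together 23.
No two caps can be exceeded simultaneously, so the pair terms are all 0.
By inclusion–exclusion the count is 45 − 23 + 0 = 22.

22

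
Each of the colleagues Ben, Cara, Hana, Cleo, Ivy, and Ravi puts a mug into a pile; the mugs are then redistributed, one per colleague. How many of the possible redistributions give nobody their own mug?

265

This is the derangement count D_6: permutations of 6 items with no fixed point.
By inclusion–exclusion this is Σ_{j=0}^{6} (−1)^j C(6,j)·(6−j)!.
Computing: 720 − 720 + 360 − 120 + 30 − 6 + 1 = 265.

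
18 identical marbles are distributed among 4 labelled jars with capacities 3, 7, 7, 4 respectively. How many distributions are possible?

20

Without the upper bounds there are C(21,3) = 1330 ways to split 18 among 4 jars.
Subtract solutions that violate a single cap (substitute x_i' = x_i − (cap_i+1)): x_1 ≥ 4 gives C(17,3) = 680; x_2 ≥ 8 gives C(13,3) = 286; x_3 ≥ 8 gives C(13,3) = 286; x_4 ≥ 5 gives C(16,3) = 560. Together 1812.
Add back pairs where two caps are both exceeded: 84 + 84 + 220 + 10 + 56 + 56 = 510.
Subtract triples: 0 + 4 + 4 + 0 = 8.
By inclusion–exclusion the count is 1330 − 1812 + 510 − 8 = 20.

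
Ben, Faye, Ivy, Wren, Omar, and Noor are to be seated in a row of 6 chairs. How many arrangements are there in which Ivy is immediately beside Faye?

Glue Ivy and Faye into one block (2 internal orders), leaving 5 units to arrange in a row.
That gives 2 × 5! = 2 × 120 = 240.

240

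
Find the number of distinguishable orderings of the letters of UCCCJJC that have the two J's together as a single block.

Treat the 2 copies of J as a single block. The multiset to arrange is then {JJ, C, C, C, C, U}, 6 items in all.
That gives (6)!/(4!) = 30 arrangements.

30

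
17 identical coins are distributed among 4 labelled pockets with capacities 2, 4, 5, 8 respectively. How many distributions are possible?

10

Without the upper bounds there are C(20,3) = 1140 ways to split 17 among 4 pockets.
Subtract solutions that violate a single cap (substitute x_i' = x_i − (cap_i+1)): x_1 ≥ 3 gives C(17,3) = 680; x_2 ≥ 5 gives C(15,3) = 455; x_3 ≥ 6 gives C(14,3) = 364; x_4 ≥ 9 gives C(11,3) = 165. Together 1664.
Add back pairs where two caps are both exceeded: 220 + 165 + 56 + 84 + 20 + 10 = 555.
Subtract triples: 20 + 1 + 0 + 0 = 21.
By inclusion–exclusion the count is 1140 − 1664 + 555 − 21 = 10.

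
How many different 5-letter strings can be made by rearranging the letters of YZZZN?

20

Letter multiplicities in YZZZN: N×1, Y×1, Z×3.
The number of distinct arrangements is 5!/(3!) = 120/6 = 20.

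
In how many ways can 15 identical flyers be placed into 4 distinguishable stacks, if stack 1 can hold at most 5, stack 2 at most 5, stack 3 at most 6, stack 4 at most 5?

Ignoring the caps, the number of non-negative solutions to x_1+…+x_4 = 15 is C(18,3) = 816.
Subtract solutions that violate a single cap (substitute x_i' = x_i − (cap_i+1)): x_1 ≥ 6 gives C(12,3) = 220; x_2 ≥ 6 gives C(12,3) = 220; x_3 ≥ 7 gives C(11,3) = 165; x_4 ≥ 6 gives C(12,3) = 220. Together 825.
Add back pairs where two caps are both exceeded: 20 + 10 + 20 + 10 + 20 + 10 = 90.
By inclusion–exclusion the count is 816 − 825 + 90 = 81.

81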